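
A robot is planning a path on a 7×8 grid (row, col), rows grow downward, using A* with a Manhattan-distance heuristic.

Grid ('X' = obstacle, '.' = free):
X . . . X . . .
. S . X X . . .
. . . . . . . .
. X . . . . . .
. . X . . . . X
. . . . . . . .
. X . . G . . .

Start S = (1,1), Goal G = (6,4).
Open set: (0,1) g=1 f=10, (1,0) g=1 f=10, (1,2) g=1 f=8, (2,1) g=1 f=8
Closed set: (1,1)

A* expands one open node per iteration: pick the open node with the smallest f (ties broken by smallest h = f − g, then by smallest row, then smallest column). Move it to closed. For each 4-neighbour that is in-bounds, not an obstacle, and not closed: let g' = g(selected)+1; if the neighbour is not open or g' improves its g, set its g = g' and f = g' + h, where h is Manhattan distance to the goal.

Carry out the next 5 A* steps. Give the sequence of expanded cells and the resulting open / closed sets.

step 1: expand (1,2) (f=8, h=7) → closed; open now [(0,1) g=1 f=10, (0,2) g=2 f=10, (1,0) g=1 f=10, (2,1) g=1 f=8, (2,2) g=2 f=8]
step 2: expand (2,2) (f=8, h=6) → closed; open now [(0,1) g=1 f=10, (0,2) g=2 f=10, (1,0) g=1 f=10, (2,1) g=1 f=8, (2,3) g=3 f=8, (3,2) g=3 f=8]
step 3: expand (2,3) (f=8, h=5) → closed; open now [(0,1) g=1 f=10, (0,2) g=2 f=10, (1,0) g=1 f=10, (2,1) g=1 f=8, (2,4) g=4 f=8, (3,2) g=3 f=8, (3,3) g=4 f=8]
step 4: expand (2,4) (f=8, h=4) → closed; open now [(0,1) g=1 f=10, (0,2) g=2 f=10, (1,0) g=1 f=10, (2,1) g=1 f=8, (2,5) g=5 f=10, (3,2) g=3 f=8, (3,3) g=4 f=8, (3,4) g=5 f=8]
step 5: expand (3,4) (f=8, h=3) → closed; open now [(0,1) g=1 f=10, (0,2) g=2 f=10, (1,0) g=1 f=10, (2,1) g=1 f=8, (2,5) g=5 f=10, (3,2) g=3 f=8, (3,3) g=4 f=8, (3,5) g=6 f=10, (4,4) g=6 f=8]

order=[(1,2) → (2,2) → (2,3) → (2,4) → (3,4)]; open=[(0,1) g=1 f=10, (0,2) g=2 f=10, (1,0) g=1 f=10, (2,1) g=1 f=8, (2,5) g=5 f=10, (3,2) g=3 f=8, (3,3) g=4 f=8, (3,5) g=6 f=10, (4,4) g=6 f=8]; closed=[(1,1), (1,2), (2,2), (2,3), (2,4), (3,4)]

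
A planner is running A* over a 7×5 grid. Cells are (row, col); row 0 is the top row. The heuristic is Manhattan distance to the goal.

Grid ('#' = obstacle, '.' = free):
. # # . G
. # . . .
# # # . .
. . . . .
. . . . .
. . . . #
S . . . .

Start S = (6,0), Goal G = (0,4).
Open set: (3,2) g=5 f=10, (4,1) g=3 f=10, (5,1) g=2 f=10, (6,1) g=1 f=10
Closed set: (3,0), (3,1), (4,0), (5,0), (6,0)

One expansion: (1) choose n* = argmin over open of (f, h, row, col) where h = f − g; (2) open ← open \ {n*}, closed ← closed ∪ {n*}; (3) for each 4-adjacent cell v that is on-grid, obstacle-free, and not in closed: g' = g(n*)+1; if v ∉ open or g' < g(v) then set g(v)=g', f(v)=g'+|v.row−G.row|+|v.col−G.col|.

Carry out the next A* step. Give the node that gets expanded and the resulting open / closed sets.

expanded=(3,2); open=[(3,3) g=6 f=10, (4,1) g=3 f=10, (4,2) g=6 f=12, (5,1) g=2 f=10, (6,1) g=1 f=10]; closed=[(3,0), (3,1), (3,2), (4,0), (5,0), (6,0)]

step 1: expand (3,2) (f=10, h=5) → closed; open now [(3,3) g=6 f=10, (4,1) g=3 f=10, (4,2) g=6 f=12, (5,1) g=2 f=10, (6,1) g=1 f=10]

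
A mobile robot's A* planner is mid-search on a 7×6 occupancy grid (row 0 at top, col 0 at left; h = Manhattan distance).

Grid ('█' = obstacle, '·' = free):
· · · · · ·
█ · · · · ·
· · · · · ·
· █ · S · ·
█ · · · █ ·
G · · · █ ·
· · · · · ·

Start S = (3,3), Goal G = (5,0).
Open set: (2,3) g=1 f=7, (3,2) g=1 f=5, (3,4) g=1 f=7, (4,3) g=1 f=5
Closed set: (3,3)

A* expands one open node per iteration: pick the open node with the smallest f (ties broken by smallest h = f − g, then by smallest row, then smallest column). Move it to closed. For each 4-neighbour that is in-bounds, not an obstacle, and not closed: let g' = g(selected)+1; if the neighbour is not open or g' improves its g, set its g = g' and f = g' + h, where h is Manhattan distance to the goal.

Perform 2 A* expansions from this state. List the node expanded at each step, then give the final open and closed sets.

step 1: expand (3,2) (f=5, h=4) → closed; open now [(2,2) g=2 f=7, (2,3) g=1 f=7, (3,4) g=1 f=7, (4,2) g=2 f=5, (4,3) g=1 f=5]
step 2: expand (4,2) (f=5, h=3) → closed; open now [(2,2) g=2 f=7, (2,3) g=1 f=7, (3,4) g=1 f=7, (4,1) g=3 f=5, (4,3) g=1 f=5, (5,2) g=3 f=5]

order=[(3,2) → (4,2)]; open=[(2,2) g=2 f=7, (2,3) g=1 f=7, (3,4) g=1 f=7, (4,1) g=3 f=5, (4,3) g=1 f=5, (5,2) g=3 f=5]; closed=[(3,2), (3,3), (4,2)]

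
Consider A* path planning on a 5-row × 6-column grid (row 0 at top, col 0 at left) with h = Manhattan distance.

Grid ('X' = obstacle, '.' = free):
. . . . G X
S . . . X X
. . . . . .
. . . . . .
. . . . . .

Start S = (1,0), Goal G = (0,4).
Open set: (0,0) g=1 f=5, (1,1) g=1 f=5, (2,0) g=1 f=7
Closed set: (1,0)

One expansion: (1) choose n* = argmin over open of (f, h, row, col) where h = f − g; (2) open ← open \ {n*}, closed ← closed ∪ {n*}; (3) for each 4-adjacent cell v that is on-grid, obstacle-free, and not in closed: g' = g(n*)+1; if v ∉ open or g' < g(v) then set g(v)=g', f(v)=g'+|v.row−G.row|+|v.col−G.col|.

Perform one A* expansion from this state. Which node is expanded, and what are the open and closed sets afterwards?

expanded=(0,0); open=[(0,1) g=2 f=5, (1,1) g=1 f=5, (2,0) g=1 f=7]; closed=[(0,0), (1,0)]

step 1: expand (0,0) (f=5, h=4) → closed; open now [(0,1) g=2 f=5, (1,1) g=1 f=5, (2,0) g=1 f=7]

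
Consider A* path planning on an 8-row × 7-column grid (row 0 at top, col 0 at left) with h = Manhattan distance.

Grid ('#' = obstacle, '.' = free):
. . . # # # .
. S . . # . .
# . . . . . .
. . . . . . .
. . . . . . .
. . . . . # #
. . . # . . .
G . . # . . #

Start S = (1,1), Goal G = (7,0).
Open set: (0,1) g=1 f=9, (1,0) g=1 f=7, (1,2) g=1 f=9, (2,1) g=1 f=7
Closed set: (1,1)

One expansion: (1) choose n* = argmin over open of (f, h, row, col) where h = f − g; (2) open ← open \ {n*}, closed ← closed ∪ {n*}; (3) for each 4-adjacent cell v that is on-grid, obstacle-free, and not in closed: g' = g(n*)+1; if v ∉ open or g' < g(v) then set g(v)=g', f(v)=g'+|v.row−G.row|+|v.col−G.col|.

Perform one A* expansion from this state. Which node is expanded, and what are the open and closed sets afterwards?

expanded=(1,0); open=[(0,0) g=2 f=9, (0,1) g=1 f=9, (1,2) g=1 f=9, (2,1) g=1 f=7]; closed=[(1,0), (1,1)]

step 1: expand (1,0) (f=7, h=6) → closed; open now [(0,0) g=2 f=9, (0,1) g=1 f=9, (1,2) g=1 f=9, (2,1) g=1 f=7]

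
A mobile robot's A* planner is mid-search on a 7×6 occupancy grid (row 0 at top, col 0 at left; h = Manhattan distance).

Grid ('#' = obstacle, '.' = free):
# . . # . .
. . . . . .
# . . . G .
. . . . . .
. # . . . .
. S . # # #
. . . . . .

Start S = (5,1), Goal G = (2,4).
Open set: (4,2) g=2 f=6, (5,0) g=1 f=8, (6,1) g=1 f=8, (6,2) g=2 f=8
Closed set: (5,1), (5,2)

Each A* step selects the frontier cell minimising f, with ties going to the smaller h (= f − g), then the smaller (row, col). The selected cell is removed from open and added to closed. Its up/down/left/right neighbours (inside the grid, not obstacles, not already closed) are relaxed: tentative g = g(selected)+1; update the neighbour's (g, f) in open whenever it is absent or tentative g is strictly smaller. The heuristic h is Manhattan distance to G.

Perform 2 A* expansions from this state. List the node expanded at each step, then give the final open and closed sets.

step 1: expand (4,2) (f=6, h=4) → closed; open now [(3,2) g=3 f=6, (4,3) g=3 f=6, (5,0) g=1 f=8, (6,1) g=1 f=8, (6,2) g=2 f=8]
step 2: expand (3,2) (f=6, h=3) → closed; open now [(2,2) g=4 f=6, (3,1) g=4 f=8, (3,3) g=4 f=6, (4,3) g=3 f=6, (5,0) g=1 f=8, (6,1) g=1 f=8, (6,2) g=2 f=8]

order=[(4,2) → (3,2)]; open=[(2,2) g=4 f=6, (3,1) g=4 f=8, (3,3) g=4 f=6, (4,3) g=3 f=6, (5,0) g=1 f=8, (6,1) g=1 f=8, (6,2) g=2 f=8]; closed=[(3,2), (4,2), (5,1), (5,2)]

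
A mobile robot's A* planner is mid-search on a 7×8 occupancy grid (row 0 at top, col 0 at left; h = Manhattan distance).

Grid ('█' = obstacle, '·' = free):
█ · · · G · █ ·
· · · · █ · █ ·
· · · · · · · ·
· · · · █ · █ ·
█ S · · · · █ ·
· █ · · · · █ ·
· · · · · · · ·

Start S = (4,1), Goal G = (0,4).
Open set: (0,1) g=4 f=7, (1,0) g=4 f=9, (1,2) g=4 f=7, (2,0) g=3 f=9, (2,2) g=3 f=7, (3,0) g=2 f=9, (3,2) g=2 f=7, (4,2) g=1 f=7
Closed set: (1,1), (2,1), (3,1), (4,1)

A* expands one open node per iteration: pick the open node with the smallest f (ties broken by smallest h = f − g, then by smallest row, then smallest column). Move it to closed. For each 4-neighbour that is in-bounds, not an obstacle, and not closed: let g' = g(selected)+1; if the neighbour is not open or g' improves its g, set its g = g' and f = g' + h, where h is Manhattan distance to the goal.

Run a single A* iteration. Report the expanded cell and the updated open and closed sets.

step 1: expand (0,1) (f=7, h=3) → closed; open now [(0,2) g=5 f=7, (1,0) g=4 f=9, (1,2) g=4 f=7, (2,0) g=3 f=9, (2,2) g=3 f=7, (3,0) g=2 f=9, (3,2) g=2 f=7, (4,2) g=1 f=7]

expanded=(0,1); open=[(0,2) g=5 f=7, (1,0) g=4 f=9, (1,2) g=4 f=7, (2,0) g=3 f=9, (2,2) g=3 f=7, (3,0) g=2 f=9, (3,2) g=2 f=7, (4,2) g=1 f=7]; closed=[(0,1), (1,1), (2,1), (3,1), (4,1)]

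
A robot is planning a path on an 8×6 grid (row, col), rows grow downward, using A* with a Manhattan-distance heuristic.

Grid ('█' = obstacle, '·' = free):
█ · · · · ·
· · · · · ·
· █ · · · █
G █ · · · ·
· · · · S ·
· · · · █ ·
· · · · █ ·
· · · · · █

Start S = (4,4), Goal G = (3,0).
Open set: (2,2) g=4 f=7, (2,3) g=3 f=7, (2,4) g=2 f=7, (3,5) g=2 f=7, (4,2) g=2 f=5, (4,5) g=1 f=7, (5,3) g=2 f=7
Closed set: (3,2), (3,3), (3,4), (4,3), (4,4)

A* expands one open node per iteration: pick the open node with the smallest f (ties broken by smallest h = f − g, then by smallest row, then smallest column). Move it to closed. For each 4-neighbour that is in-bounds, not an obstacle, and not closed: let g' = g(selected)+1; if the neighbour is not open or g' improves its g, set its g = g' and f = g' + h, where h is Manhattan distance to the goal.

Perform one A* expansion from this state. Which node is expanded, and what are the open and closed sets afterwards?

step 1: expand (4,2) (f=5, h=3) → closed; open now [(2,2) g=4 f=7, (2,3) g=3 f=7, (2,4) g=2 f=7, (3,5) g=2 f=7, (4,1) g=3 f=5, (4,5) g=1 f=7, (5,2) g=3 f=7, (5,3) g=2 f=7]

expanded=(4,2); open=[(2,2) g=4 f=7, (2,3) g=3 f=7, (2,4) g=2 f=7, (3,5) g=2 f=7, (4,1) g=3 f=5, (4,5) g=1 f=7, (5,2) g=3 f=7, (5,3) g=2 f=7]; closed=[(3,2), (3,3), (3,4), (4,2), (4,3), (4,4)]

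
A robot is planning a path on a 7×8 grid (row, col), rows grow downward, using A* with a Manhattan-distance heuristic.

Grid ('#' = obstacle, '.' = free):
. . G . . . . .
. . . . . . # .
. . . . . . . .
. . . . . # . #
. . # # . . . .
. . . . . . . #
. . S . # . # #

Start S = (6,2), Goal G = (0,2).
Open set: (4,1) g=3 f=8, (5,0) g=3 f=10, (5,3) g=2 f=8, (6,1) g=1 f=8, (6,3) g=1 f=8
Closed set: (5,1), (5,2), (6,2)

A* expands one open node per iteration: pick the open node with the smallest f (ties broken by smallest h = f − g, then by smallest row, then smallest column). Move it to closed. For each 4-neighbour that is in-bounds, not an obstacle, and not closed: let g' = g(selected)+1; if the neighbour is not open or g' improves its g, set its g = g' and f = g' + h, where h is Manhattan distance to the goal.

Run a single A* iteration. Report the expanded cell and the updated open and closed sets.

step 1: expand (4,1) (f=8, h=5) → closed; open now [(3,1) g=4 f=8, (4,0) g=4 f=10, (5,0) g=3 f=10, (5,3) g=2 f=8, (6,1) g=1 f=8, (6,3) g=1 f=8]

expanded=(4,1); open=[(3,1) g=4 f=8, (4,0) g=4 f=10, (5,0) g=3 f=10, (5,3) g=2 f=8, (6,1) g=1 f=8, (6,3) g=1 f=8]; closed=[(4,1), (5,1), (5,2), (6,2)]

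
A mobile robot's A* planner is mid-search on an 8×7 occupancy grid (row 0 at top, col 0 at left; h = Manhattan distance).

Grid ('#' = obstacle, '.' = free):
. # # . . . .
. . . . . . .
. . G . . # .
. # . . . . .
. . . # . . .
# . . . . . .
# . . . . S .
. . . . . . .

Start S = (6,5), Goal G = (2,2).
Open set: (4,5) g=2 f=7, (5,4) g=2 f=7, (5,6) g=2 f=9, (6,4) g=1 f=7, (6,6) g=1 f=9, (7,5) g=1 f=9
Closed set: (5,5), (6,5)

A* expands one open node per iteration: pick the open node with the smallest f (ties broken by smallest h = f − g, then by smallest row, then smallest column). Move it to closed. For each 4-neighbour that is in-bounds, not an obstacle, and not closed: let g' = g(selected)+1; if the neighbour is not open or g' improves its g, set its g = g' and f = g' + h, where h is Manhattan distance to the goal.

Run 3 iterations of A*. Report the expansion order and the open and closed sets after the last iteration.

order=[(4,5) → (3,5) → (3,4)]; open=[(2,4) g=5 f=7, (3,3) g=5 f=7, (3,6) g=4 f=9, (4,4) g=3 f=7, (4,6) g=3 f=9, (5,4) g=2 f=7, (5,6) g=2 f=9, (6,4) g=1 f=7, (6,6) g=1 f=9, (7,5) g=1 f=9]; closed=[(3,4), (3,5), (4,5), (5,5), (6,5)]

step 1: expand (4,5) (f=7, h=5) → closed; open now [(3,5) g=3 f=7, (4,4) g=3 f=7, (4,6) g=3 f=9, (5,4) g=2 f=7, (5,6) g=2 f=9, (6,4) g=1 f=7, (6,6) g=1 f=9, (7,5) g=1 f=9]
step 2: expand (3,5) (f=7, h=4) → closed; open now [(3,4) g=4 f=7, (3,6) g=4 f=9, (4,4) g=3 f=7, (4,6) g=3 f=9, (5,4) g=2 f=7, (5,6) g=2 f=9, (6,4) g=1 f=7, (6,6) g=1 f=9, (7,5) g=1 f=9]
step 3: expand (3,4) (f=7, h=3) → closed; open now [(2,4) g=5 f=7, (3,3) g=5 f=7, (3,6) g=4 f=9, (4,4) g=3 f=7, (4,6) g=3 f=9, (5,4) g=2 f=7, (5,6) g=2 f=9, (6,4) g=1 f=7, (6,6) g=1 f=9, (7,5) g=1 f=9]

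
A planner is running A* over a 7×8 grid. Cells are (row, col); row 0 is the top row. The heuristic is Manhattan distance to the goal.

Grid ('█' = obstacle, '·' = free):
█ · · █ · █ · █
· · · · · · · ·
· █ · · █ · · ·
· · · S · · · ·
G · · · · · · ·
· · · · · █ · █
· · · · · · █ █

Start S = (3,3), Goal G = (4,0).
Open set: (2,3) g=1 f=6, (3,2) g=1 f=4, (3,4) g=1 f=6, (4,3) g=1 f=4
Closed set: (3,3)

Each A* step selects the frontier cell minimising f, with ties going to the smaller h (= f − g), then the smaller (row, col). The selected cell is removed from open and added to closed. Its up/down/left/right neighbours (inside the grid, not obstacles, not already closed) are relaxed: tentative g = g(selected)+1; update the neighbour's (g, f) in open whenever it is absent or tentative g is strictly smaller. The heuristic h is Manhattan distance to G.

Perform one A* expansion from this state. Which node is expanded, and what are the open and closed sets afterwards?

step 1: expand (3,2) (f=4, h=3) → closed; open now [(2,2) g=2 f=6, (2,3) g=1 f=6, (3,1) g=2 f=4, (3,4) g=1 f=6, (4,2) g=2 f=4, (4,3) g=1 f=4]

expanded=(3,2); open=[(2,2) g=2 f=6, (2,3) g=1 f=6, (3,1) g=2 f=4, (3,4) g=1 f=6, (4,2) g=2 f=4, (4,3) g=1 f=4]; closed=[(3,2), (3,3)]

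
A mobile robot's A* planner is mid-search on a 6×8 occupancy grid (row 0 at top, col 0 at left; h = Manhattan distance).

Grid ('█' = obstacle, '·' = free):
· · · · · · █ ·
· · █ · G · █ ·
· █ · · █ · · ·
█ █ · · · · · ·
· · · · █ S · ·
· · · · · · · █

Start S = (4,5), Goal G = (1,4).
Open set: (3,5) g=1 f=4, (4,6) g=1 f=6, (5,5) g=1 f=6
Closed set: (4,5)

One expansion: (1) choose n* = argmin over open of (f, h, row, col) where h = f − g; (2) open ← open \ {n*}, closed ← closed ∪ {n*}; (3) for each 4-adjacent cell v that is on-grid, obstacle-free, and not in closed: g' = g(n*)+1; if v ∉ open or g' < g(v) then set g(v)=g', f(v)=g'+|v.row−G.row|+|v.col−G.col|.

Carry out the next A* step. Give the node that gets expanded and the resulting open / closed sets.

step 1: expand (3,5) (f=4, h=3) → closed; open now [(2,5) g=2 f=4, (3,4) g=2 f=4, (3,6) g=2 f=6, (4,6) g=1 f=6, (5,5) g=1 f=6]

expanded=(3,5); open=[(2,5) g=2 f=4, (3,4) g=2 f=4, (3,6) g=2 f=6, (4,6) g=1 f=6, (5,5) g=1 f=6]; closed=[(3,5), (4,5)]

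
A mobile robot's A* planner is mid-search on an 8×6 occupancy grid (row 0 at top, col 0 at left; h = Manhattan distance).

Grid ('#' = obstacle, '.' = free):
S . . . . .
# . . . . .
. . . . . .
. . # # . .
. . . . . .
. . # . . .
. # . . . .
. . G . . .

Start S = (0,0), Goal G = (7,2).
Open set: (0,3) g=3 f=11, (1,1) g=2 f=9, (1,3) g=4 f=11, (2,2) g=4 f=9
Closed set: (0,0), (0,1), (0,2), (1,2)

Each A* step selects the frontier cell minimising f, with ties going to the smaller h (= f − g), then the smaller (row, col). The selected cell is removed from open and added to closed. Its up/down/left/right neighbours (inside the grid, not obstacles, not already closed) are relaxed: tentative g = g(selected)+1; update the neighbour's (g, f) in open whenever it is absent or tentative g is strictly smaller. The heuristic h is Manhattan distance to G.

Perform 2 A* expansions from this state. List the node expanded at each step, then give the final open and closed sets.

order=[(2,2) → (1,1)]; open=[(0,3) g=3 f=11, (1,3) g=4 f=11, (2,1) g=3 f=9, (2,3) g=5 f=11]; closed=[(0,0), (0,1), (0,2), (1,1), (1,2), (2,2)]

step 1: expand (2,2) (f=9, h=5) → closed; open now [(0,3) g=3 f=11, (1,1) g=2 f=9, (1,3) g=4 f=11, (2,1) g=5 f=11, (2,3) g=5 f=11]
step 2: expand (1,1) (f=9, h=7) → closed; open now [(0,3) g=3 f=11, (1,3) g=4 f=11, (2,1) g=3 f=9, (2,3) g=5 f=11]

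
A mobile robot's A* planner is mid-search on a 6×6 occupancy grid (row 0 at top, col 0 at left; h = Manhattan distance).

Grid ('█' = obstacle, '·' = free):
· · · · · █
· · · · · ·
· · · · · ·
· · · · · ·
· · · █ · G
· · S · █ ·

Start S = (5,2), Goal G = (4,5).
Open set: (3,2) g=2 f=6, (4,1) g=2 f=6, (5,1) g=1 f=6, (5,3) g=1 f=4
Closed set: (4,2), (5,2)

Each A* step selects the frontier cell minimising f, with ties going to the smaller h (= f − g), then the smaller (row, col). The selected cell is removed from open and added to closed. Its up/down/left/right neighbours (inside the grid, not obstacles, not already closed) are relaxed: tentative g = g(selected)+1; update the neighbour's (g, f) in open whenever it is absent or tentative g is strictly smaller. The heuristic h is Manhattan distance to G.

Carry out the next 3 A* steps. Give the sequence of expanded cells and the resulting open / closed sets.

step 1: expand (5,3) (f=4, h=3) → closed; open now [(3,2) g=2 f=6, (4,1) g=2 f=6, (5,1) g=1 f=6]
step 2: expand (3,2) (f=6, h=4) → closed; open now [(2,2) g=3 f=8, (3,1) g=3 f=8, (3,3) g=3 f=6, (4,1) g=2 f=6, (5,1) g=1 f=6]
step 3: expand (3,3) (f=6, h=3) → closed; open now [(2,2) g=3 f=8, (2,3) g=4 f=8, (3,1) g=3 f=8, (3,4) g=4 f=6, (4,1) g=2 f=6, (5,1) g=1 f=6]

order=[(5,3) → (3,2) → (3,3)]; open=[(2,2) g=3 f=8, (2,3) g=4 f=8, (3,1) g=3 f=8, (3,4) g=4 f=6, (4,1) g=2 f=6, (5,1) g=1 f=6]; closed=[(3,2), (3,3), (4,2), (5,2), (5,3)]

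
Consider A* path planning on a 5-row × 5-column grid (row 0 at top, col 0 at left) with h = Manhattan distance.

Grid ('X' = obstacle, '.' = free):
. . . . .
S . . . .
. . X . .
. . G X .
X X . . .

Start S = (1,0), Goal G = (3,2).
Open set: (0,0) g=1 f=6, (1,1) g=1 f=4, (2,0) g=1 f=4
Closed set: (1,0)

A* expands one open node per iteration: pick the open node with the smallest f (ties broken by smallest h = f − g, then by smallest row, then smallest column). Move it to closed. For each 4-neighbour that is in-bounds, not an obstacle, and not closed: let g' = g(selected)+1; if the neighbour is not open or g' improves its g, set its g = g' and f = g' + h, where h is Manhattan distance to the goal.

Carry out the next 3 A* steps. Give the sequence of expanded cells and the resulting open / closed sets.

order=[(1,1) → (1,2) → (2,1)]; open=[(0,0) g=1 f=6, (0,1) g=2 f=6, (0,2) g=3 f=6, (1,3) g=3 f=6, (2,0) g=1 f=4, (3,1) g=3 f=4]; closed=[(1,0), (1,1), (1,2), (2,1)]

step 1: expand (1,1) (f=4, h=3) → closed; open now [(0,0) g=1 f=6, (0,1) g=2 f=6, (1,2) g=2 f=4, (2,0) g=1 f=4, (2,1) g=2 f=4]
step 2: expand (1,2) (f=4, h=2) → closed; open now [(0,0) g=1 f=6, (0,1) g=2 f=6, (0,2) g=3 f=6, (1,3) g=3 f=6, (2,0) g=1 f=4, (2,1) g=2 f=4]
step 3: expand (2,1) (f=4, h=2) → closed; open now [(0,0) g=1 f=6, (0,1) g=2 f=6, (0,2) g=3 f=6, (1,3) g=3 f=6, (2,0) g=1 f=4, (3,1) g=3 f=4]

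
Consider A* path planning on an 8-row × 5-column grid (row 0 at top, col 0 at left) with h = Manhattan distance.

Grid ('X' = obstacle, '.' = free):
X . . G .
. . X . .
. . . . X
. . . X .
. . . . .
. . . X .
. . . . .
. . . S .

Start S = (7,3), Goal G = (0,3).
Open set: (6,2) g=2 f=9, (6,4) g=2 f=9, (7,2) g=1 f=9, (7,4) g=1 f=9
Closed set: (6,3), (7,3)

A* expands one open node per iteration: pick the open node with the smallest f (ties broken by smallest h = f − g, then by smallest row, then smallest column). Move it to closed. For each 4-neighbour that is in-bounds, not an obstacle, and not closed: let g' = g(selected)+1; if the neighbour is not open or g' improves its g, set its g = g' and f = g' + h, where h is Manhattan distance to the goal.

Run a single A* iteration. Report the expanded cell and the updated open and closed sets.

step 1: expand (6,2) (f=9, h=7) → closed; open now [(5,2) g=3 f=9, (6,1) g=3 f=11, (6,4) g=2 f=9, (7,2) g=1 f=9, (7,4) g=1 f=9]

expanded=(6,2); open=[(5,2) g=3 f=9, (6,1) g=3 f=11, (6,4) g=2 f=9, (7,2) g=1 f=9, (7,4) g=1 f=9]; closed=[(6,2), (6,3), (7,3)]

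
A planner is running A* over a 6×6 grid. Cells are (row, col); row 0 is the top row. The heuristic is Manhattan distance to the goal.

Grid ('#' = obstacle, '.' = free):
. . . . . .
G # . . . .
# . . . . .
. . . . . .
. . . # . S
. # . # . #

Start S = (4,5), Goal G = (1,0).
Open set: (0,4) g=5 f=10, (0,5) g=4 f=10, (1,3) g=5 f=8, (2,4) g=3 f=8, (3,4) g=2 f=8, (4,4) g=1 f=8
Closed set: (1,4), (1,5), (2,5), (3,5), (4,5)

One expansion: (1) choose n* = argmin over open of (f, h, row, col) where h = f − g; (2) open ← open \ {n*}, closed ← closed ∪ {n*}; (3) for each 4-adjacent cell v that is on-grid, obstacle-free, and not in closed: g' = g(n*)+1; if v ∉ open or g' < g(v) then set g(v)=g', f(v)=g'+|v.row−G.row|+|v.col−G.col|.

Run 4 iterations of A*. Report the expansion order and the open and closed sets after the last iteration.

step 1: expand (1,3) (f=8, h=3) → closed; open now [(0,3) g=6 f=10, (0,4) g=5 f=10, (0,5) g=4 f=10, (1,2) g=6 f=8, (2,3) g=6 f=10, (2,4) g=3 f=8, (3,4) g=2 f=8, (4,4) g=1 f=8]
step 2: expand (1,2) (f=8, h=2) → closed; open now [(0,2) g=7 f=10, (0,3) g=6 f=10, (0,4) g=5 f=10, (0,5) g=4 f=10, (2,2) g=7 f=10, (2,3) g=6 f=10, (2,4) g=3 f=8, (3,4) g=2 f=8, (4,4) g=1 f=8]
step 3: expand (2,4) (f=8, h=5) → closed; open now [(0,2) g=7 f=10, (0,3) g=6 f=10, (0,4) g=5 f=10, (0,5) g=4 f=10, (2,2) g=7 f=10, (2,3) g=4 f=8, (3,4) g=2 f=8, (4,4) g=1 f=8]
step 4: expand (2,3) (f=8, h=4) → closed; open now [(0,2) g=7 f=10, (0,3) g=6 f=10, (0,4) g=5 f=10, (0,5) g=4 f=10, (2,2) g=5 f=8, (3,3) g=5 f=10, (3,4) g=2 f=8, (4,4) g=1 f=8]

order=[(1,3) → (1,2) → (2,4) → (2,3)]; open=[(0,2) g=7 f=10, (0,3) g=6 f=10, (0,4) g=5 f=10, (0,5) g=4 f=10, (2,2) g=5 f=8, (3,3) g=5 f=10, (3,4) g=2 f=8, (4,4) g=1 f=8]; closed=[(1,2), (1,3), (1,4), (1,5), (2,3), (2,4), (2,5), (3,5), (4,5)]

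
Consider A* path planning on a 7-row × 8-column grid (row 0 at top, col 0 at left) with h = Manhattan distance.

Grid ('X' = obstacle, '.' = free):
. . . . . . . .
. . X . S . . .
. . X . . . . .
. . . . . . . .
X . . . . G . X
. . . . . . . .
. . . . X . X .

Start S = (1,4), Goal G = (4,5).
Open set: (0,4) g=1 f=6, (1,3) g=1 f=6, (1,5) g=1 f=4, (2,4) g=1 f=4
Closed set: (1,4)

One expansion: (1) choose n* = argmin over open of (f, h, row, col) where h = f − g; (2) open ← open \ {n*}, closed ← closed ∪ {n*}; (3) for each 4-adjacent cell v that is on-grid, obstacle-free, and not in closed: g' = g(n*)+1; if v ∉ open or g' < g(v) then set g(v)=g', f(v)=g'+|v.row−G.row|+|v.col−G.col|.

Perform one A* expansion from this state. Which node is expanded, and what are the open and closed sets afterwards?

expanded=(1,5); open=[(0,4) g=1 f=6, (0,5) g=2 f=6, (1,3) g=1 f=6, (1,6) g=2 f=6, (2,4) g=1 f=4, (2,5) g=2 f=4]; closed=[(1,4), (1,5)]

step 1: expand (1,5) (f=4, h=3) → closed; open now [(0,4) g=1 f=6, (0,5) g=2 f=6, (1,3) g=1 f=6, (1,6) g=2 f=6, (2,4) g=1 f=4, (2,5) g=2 f=4]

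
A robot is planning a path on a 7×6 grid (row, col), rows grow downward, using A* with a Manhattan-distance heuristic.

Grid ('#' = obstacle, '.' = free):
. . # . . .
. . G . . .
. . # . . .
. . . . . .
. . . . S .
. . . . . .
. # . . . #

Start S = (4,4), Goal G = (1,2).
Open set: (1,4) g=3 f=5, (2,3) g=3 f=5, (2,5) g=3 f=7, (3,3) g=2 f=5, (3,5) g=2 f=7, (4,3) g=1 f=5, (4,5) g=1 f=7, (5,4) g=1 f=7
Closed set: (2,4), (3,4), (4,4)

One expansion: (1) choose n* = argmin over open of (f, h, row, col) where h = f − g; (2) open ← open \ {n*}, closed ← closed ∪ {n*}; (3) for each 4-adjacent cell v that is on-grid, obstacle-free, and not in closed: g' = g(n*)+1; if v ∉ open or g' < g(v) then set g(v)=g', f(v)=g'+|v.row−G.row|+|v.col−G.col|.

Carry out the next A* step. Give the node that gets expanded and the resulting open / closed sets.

step 1: expand (1,4) (f=5, h=2) → closed; open now [(0,4) g=4 f=7, (1,3) g=4 f=5, (1,5) g=4 f=7, (2,3) g=3 f=5, (2,5) g=3 f=7, (3,3) g=2 f=5, (3,5) g=2 f=7, (4,3) g=1 f=5, (4,5) g=1 f=7, (5,4) g=1 f=7]

expanded=(1,4); open=[(0,4) g=4 f=7, (1,3) g=4 f=5, (1,5) g=4 f=7, (2,3) g=3 f=5, (2,5) g=3 f=7, (3,3) g=2 f=5, (3,5) g=2 f=7, (4,3) g=1 f=5, (4,5) g=1 f=7, (5,4) g=1 f=7]; closed=[(1,4), (2,4), (3,4), (4,4)]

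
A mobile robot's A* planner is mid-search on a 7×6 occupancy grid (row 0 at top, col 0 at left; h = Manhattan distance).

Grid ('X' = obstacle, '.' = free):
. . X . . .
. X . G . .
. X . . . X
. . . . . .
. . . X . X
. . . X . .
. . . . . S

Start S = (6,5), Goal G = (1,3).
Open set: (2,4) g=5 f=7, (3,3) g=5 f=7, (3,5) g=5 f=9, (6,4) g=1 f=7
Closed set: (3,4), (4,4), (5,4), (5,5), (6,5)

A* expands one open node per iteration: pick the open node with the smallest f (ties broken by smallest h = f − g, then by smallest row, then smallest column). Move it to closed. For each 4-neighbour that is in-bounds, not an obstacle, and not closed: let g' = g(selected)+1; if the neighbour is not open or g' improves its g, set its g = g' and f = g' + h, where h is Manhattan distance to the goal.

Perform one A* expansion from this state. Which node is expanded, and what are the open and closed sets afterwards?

expanded=(2,4); open=[(1,4) g=6 f=7, (2,3) g=6 f=7, (3,3) g=5 f=7, (3,5) g=5 f=9, (6,4) g=1 f=7]; closed=[(2,4), (3,4), (4,4), (5,4), (5,5), (6,5)]

step 1: expand (2,4) (f=7, h=2) → closed; open now [(1,4) g=6 f=7, (2,3) g=6 f=7, (3,3) g=5 f=7, (3,5) g=5 f=9, (6,4) g=1 f=7]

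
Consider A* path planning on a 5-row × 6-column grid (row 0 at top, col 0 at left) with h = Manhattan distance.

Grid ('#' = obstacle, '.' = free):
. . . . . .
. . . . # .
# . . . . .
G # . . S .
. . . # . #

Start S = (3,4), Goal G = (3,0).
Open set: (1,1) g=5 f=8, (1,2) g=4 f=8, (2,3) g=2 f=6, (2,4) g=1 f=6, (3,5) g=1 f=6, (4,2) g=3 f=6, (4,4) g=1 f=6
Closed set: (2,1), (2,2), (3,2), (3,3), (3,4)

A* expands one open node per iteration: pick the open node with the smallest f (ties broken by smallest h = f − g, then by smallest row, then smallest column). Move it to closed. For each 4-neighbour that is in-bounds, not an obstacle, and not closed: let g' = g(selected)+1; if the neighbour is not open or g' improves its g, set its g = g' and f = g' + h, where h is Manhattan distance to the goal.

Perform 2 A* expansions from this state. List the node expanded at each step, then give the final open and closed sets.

order=[(4,2) → (4,1)]; open=[(1,1) g=5 f=8, (1,2) g=4 f=8, (2,3) g=2 f=6, (2,4) g=1 f=6, (3,5) g=1 f=6, (4,0) g=5 f=6, (4,4) g=1 f=6]; closed=[(2,1), (2,2), (3,2), (3,3), (3,4), (4,1), (4,2)]

step 1: expand (4,2) (f=6, h=3) → closed; open now [(1,1) g=5 f=8, (1,2) g=4 f=8, (2,3) g=2 f=6, (2,4) g=1 f=6, (3,5) g=1 f=6, (4,1) g=4 f=6, (4,4) g=1 f=6]
step 2: expand (4,1) (f=6, h=2) → closed; open now [(1,1) g=5 f=8, (1,2) g=4 f=8, (2,3) g=2 f=6, (2,4) g=1 f=6, (3,5) g=1 f=6, (4,0) g=5 f=6, (4,4) g=1 f=6]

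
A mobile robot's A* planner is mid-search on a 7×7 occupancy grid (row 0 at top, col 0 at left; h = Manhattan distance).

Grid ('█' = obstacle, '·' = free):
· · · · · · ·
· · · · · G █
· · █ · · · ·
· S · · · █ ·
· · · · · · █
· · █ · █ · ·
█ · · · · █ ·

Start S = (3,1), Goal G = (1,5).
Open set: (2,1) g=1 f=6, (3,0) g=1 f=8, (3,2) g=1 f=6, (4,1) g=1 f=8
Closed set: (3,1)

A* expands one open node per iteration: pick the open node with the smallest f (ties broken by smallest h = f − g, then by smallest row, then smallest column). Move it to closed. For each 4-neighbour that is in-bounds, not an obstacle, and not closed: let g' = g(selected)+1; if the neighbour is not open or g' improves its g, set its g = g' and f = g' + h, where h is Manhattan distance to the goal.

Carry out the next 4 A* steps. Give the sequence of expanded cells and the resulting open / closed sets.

order=[(2,1) → (1,1) → (1,2) → (1,3)]; open=[(0,1) g=3 f=8, (0,2) g=4 f=8, (0,3) g=5 f=8, (1,0) g=3 f=8, (1,4) g=5 f=6, (2,0) g=2 f=8, (2,3) g=5 f=8, (3,0) g=1 f=8, (3,2) g=1 f=6, (4,1) g=1 f=8]; closed=[(1,1), (1,2), (1,3), (2,1), (3,1)]

step 1: expand (2,1) (f=6, h=5) → closed; open now [(1,1) g=2 f=6, (2,0) g=2 f=8, (3,0) g=1 f=8, (3,2) g=1 f=6, (4,1) g=1 f=8]
step 2: expand (1,1) (f=6, h=4) → closed; open now [(0,1) g=3 f=8, (1,0) g=3 f=8, (1,2) g=3 f=6, (2,0) g=2 f=8, (3,0) g=1 f=8, (3,2) g=1 f=6, (4,1) g=1 f=8]
step 3: expand (1,2) (f=6, h=3) → closed; open now [(0,1) g=3 f=8, (0,2) g=4 f=8, (1,0) g=3 f=8, (1,3) g=4 f=6, (2,0) g=2 f=8, (3,0) g=1 f=8, (3,2) g=1 f=6, (4,1) g=1 f=8]
step 4: expand (1,3) (f=6, h=2) → closed; open now [(0,1) g=3 f=8, (0,2) g=4 f=8, (0,3) g=5 f=8, (1,0) g=3 f=8, (1,4) g=5 f=6, (2,0) g=2 f=8, (2,3) g=5 f=8, (3,0) g=1 f=8, (3,2) g=1 f=6, (4,1) g=1 f=8]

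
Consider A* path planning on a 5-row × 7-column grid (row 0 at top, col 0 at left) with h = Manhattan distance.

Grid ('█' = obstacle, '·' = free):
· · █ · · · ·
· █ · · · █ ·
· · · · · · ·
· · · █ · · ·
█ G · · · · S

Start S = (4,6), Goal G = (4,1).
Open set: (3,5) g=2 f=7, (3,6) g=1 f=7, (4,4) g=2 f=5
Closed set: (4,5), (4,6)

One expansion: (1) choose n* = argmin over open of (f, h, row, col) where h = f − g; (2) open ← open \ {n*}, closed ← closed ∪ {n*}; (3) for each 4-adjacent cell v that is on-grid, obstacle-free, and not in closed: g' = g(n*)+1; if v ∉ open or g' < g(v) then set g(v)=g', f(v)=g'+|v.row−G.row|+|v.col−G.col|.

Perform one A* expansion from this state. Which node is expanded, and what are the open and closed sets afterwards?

step 1: expand (4,4) (f=5, h=3) → closed; open now [(3,4) g=3 f=7, (3,5) g=2 f=7, (3,6) g=1 f=7, (4,3) g=3 f=5]

expanded=(4,4); open=[(3,4) g=3 f=7, (3,5) g=2 f=7, (3,6) g=1 f=7, (4,3) g=3 f=5]; closed=[(4,4), (4,5), (4,6)]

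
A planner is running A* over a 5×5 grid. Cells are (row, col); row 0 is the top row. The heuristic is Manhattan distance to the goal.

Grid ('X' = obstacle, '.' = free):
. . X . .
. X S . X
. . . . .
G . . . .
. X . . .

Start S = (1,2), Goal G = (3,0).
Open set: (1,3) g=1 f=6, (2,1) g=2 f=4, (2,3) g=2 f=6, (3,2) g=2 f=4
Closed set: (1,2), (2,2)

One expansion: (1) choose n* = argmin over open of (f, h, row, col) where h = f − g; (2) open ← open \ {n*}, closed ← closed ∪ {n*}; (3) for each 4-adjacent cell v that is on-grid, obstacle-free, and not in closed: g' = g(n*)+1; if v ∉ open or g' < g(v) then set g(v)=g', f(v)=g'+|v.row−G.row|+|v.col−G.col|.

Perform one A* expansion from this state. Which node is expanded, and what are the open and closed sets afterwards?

step 1: expand (2,1) (f=4, h=2) → closed; open now [(1,3) g=1 f=6, (2,0) g=3 f=4, (2,3) g=2 f=6, (3,1) g=3 f=4, (3,2) g=2 f=4]

expanded=(2,1); open=[(1,3) g=1 f=6, (2,0) g=3 f=4, (2,3) g=2 f=6, (3,1) g=3 f=4, (3,2) g=2 f=4]; closed=[(1,2), (2,1), (2,2)]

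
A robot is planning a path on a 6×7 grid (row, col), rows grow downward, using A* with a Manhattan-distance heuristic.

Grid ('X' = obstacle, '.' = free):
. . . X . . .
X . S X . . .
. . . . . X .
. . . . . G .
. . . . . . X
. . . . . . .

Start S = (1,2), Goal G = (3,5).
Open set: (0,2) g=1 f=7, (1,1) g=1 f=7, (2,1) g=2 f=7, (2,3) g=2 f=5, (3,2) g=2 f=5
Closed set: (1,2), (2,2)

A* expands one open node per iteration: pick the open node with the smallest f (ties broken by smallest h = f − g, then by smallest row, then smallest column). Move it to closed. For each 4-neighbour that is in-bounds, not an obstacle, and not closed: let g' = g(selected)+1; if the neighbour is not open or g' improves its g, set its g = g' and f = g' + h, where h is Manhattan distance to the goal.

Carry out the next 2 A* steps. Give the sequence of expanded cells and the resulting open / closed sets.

step 1: expand (2,3) (f=5, h=3) → closed; open now [(0,2) g=1 f=7, (1,1) g=1 f=7, (2,1) g=2 f=7, (2,4) g=3 f=5, (3,2) g=2 f=5, (3,3) g=3 f=5]
step 2: expand (2,4) (f=5, h=2) → closed; open now [(0,2) g=1 f=7, (1,1) g=1 f=7, (1,4) g=4 f=7, (2,1) g=2 f=7, (3,2) g=2 f=5, (3,3) g=3 f=5, (3,4) g=4 f=5]

order=[(2,3) → (2,4)]; open=[(0,2) g=1 f=7, (1,1) g=1 f=7, (1,4) g=4 f=7, (2,1) g=2 f=7, (3,2) g=2 f=5, (3,3) g=3 f=5, (3,4) g=4 f=5]; closed=[(1,2), (2,2), (2,3), (2,4)]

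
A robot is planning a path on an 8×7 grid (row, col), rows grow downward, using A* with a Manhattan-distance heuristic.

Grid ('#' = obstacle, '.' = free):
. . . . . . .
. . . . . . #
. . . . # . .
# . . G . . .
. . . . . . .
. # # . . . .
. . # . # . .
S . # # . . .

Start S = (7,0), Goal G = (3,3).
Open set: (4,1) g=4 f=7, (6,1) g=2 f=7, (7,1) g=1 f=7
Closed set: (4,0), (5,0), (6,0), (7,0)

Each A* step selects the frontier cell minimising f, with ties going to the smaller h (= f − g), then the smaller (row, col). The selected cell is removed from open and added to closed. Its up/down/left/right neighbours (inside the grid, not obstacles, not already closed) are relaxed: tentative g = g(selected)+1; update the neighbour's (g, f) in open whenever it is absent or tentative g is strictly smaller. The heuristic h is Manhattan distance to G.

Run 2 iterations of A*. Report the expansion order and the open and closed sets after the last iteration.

step 1: expand (4,1) (f=7, h=3) → closed; open now [(3,1) g=5 f=7, (4,2) g=5 f=7, (6,1) g=2 f=7, (7,1) g=1 f=7]
step 2: expand (3,1) (f=7, h=2) → closed; open now [(2,1) g=6 f=9, (3,2) g=6 f=7, (4,2) g=5 f=7, (6,1) g=2 f=7, (7,1) g=1 f=7]

order=[(4,1) → (3,1)]; open=[(2,1) g=6 f=9, (3,2) g=6 f=7, (4,2) g=5 f=7, (6,1) g=2 f=7, (7,1) g=1 f=7]; closed=[(3,1), (4,0), (4,1), (5,0), (6,0), (7,0)]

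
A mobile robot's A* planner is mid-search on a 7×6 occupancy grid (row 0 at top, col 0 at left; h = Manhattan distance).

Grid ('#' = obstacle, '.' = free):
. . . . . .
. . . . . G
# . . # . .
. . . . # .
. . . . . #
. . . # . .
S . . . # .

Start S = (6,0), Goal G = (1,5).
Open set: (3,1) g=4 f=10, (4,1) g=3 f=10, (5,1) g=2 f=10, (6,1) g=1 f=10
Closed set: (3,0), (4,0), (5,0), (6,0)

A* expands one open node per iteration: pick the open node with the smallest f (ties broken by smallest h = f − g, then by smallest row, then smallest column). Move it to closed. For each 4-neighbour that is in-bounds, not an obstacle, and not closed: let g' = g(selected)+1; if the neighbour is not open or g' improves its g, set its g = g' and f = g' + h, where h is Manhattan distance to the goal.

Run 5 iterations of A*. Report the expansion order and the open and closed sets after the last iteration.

step 1: expand (3,1) (f=10, h=6) → closed; open now [(2,1) g=5 f=10, (3,2) g=5 f=10, (4,1) g=3 f=10, (5,1) g=2 f=10, (6,1) g=1 f=10]
step 2: expand (2,1) (f=10, h=5) → closed; open now [(1,1) g=6 f=10, (2,2) g=6 f=10, (3,2) g=5 f=10, (4,1) g=3 f=10, (5,1) g=2 f=10, (6,1) g=1 f=10]
step 3: expand (1,1) (f=10, h=4) → closed; open now [(0,1) g=7 f=12, (1,0) g=7 f=12, (1,2) g=7 f=10, (2,2) g=6 f=10, (3,2) g=5 f=10, (4,1) g=3 f=10, (5,1) g=2 f=10, (6,1) g=1 f=10]
step 4: expand (1,2) (f=10, h=3) → closed; open now [(0,1) g=7 f=12, (0,2) g=8 f=12, (1,0) g=7 f=12, (1,3) g=8 f=10, (2,2) g=6 f=10, (3,2) g=5 f=10, (4,1) g=3 f=10, (5,1) g=2 f=10, (6,1) g=1 f=10]
step 5: expand (1,3) (f=10, h=2) → closed; open now [(0,1) g=7 f=12, (0,2) g=8 f=12, (0,3) g=9 f=12, (1,0) g=7 f=12, (1,4) g=9 f=10, (2,2) g=6 f=10, (3,2) g=5 f=10, (4,1) g=3 f=10, (5,1) g=2 f=10, (6,1) g=1 f=10]

order=[(3,1) → (2,1) → (1,1) → (1,2) → (1,3)]; open=[(0,1) g=7 f=12, (0,2) g=8 f=12, (0,3) g=9 f=12, (1,0) g=7 f=12, (1,4) g=9 f=10, (2,2) g=6 f=10, (3,2) g=5 f=10, (4,1) g=3 f=10, (5,1) g=2 f=10, (6,1) g=1 f=10]; closed=[(1,1), (1,2), (1,3), (2,1), (3,0), (3,1), (4,0), (5,0), (6,0)]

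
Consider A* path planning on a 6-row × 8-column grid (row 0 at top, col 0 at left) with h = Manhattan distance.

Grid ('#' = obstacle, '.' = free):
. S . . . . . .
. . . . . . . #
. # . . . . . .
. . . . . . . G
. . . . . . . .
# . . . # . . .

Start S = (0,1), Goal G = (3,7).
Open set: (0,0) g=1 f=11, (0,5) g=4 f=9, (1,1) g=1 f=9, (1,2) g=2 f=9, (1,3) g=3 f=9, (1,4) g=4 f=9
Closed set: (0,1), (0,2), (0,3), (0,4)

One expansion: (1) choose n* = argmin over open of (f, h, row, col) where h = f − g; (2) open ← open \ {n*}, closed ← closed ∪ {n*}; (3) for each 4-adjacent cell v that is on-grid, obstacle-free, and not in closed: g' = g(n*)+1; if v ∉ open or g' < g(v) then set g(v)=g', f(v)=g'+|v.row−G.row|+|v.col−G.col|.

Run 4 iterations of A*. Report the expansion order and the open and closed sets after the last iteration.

order=[(0,5) → (0,6) → (0,7) → (1,6)]; open=[(0,0) g=1 f=11, (1,1) g=1 f=9, (1,2) g=2 f=9, (1,3) g=3 f=9, (1,4) g=4 f=9, (1,5) g=5 f=9, (2,6) g=7 f=9]; closed=[(0,1), (0,2), (0,3), (0,4), (0,5), (0,6), (0,7), (1,6)]

step 1: expand (0,5) (f=9, h=5) → closed; open now [(0,0) g=1 f=11, (0,6) g=5 f=9, (1,1) g=1 f=9, (1,2) g=2 f=9, (1,3) g=3 f=9, (1,4) g=4 f=9, (1,5) g=5 f=9]
step 2: expand (0,6) (f=9, h=4) → closed; open now [(0,0) g=1 f=11, (0,7) g=6 f=9, (1,1) g=1 f=9, (1,2) g=2 f=9, (1,3) g=3 f=9, (1,4) g=4 f=9, (1,5) g=5 f=9, (1,6) g=6 f=9]
step 3: expand (0,7) (f=9, h=3) → closed; open now [(0,0) g=1 f=11, (1,1) g=1 f=9, (1,2) g=2 f=9, (1,3) g=3 f=9, (1,4) g=4 f=9, (1,5) g=5 f=9, (1,6) g=6 f=9]
step 4: expand (1,6) (f=9, h=3) → closed; open now [(0,0) g=1 f=11, (1,1) g=1 f=9, (1,2) g=2 f=9, (1,3) g=3 f=9, (1,4) g=4 f=9, (1,5) g=5 f=9, (2,6) g=7 f=9]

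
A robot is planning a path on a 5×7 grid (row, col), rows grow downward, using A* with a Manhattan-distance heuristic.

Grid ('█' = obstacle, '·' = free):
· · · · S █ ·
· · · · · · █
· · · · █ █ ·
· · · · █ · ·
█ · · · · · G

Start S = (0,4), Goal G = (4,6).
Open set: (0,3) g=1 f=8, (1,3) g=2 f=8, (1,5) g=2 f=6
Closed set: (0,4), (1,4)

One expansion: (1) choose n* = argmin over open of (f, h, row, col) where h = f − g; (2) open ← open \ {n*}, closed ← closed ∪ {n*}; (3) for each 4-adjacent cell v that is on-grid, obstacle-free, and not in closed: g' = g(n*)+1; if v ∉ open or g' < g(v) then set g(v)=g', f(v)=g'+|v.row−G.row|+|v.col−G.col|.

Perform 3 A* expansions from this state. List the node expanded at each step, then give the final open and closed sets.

step 1: expand (1,5) (f=6, h=4) → closed; open now [(0,3) g=1 f=8, (1,3) g=2 f=8]
step 2: expand (1,3) (f=8, h=6) → closed; open now [(0,3) g=1 f=8, (1,2) g=3 f=10, (2,3) g=3 f=8]
step 3: expand (2,3) (f=8, h=5) → closed; open now [(0,3) g=1 f=8, (1,2) g=3 f=10, (2,2) g=4 f=10, (3,3) g=4 f=8]

order=[(1,5) → (1,3) → (2,3)]; open=[(0,3) g=1 f=8, (1,2) g=3 f=10, (2,2) g=4 f=10, (3,3) g=4 f=8]; closed=[(0,4), (1,3), (1,4), (1,5), (2,3)]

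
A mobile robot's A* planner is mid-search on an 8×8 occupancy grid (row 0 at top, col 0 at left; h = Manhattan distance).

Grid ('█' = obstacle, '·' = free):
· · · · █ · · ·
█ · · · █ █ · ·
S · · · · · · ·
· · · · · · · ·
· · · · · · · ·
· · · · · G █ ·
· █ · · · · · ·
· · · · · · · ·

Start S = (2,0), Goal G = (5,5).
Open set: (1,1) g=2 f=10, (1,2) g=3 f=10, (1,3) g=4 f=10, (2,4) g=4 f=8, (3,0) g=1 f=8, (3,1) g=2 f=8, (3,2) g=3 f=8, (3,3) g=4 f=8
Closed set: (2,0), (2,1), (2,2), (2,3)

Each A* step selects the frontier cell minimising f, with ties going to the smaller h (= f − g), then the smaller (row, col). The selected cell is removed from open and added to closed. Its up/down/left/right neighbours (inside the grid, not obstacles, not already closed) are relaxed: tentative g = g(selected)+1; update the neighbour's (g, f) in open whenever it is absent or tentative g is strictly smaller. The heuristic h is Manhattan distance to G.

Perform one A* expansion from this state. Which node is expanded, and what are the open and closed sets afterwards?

step 1: expand (2,4) (f=8, h=4) → closed; open now [(1,1) g=2 f=10, (1,2) g=3 f=10, (1,3) g=4 f=10, (2,5) g=5 f=8, (3,0) g=1 f=8, (3,1) g=2 f=8, (3,2) g=3 f=8, (3,3) g=4 f=8, (3,4) g=5 f=8]

expanded=(2,4); open=[(1,1) g=2 f=10, (1,2) g=3 f=10, (1,3) g=4 f=10, (2,5) g=5 f=8, (3,0) g=1 f=8, (3,1) g=2 f=8, (3,2) g=3 f=8, (3,3) g=4 f=8, (3,4) g=5 f=8]; closed=[(2,0), (2,1), (2,2), (2,3), (2,4)]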